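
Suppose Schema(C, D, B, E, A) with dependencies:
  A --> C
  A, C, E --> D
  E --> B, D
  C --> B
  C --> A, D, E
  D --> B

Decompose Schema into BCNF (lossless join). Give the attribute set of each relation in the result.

Candidate keys of the original relation: {A}, {C}.
Within {A, B, C, D, E}: {E}⁺ ∩ {A, B, C, D, E} = {B, D, E}, not the whole set, so E --> B, D violates BCNF; decompose into {B, D, E} and {A, C, E}.
Within {B, D, E}: {D}⁺ ∩ {B, D, E} = {B, D}, not the whole set, so D --> B violates BCNF; decompose into {B, D} and {D, E}.
{B, D} has no BCNF violation.
{D, E} has no BCNF violation.
{A, C, E} has no BCNF violation.

{A, C, E}; {B, D}; {D, E}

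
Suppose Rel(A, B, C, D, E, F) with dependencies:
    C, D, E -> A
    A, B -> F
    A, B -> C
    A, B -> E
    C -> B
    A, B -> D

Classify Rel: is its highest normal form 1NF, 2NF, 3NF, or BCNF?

3NF

Candidate keys: {A, B}, {A, C}, {C, D, E}. Prime attributes: {A, B, C, D, E}.
C -> B breaks BCNF: {C}⁺ = {B, C}, so {C} is not a superkey.
But every attribute on its right side ({B}) is prime, and the same holds for every other non-superkey FD, so 3NF still holds.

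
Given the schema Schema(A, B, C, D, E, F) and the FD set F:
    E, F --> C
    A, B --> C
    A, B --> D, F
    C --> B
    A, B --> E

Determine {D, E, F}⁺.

{B, C, D, E, F}

Start with {D, E, F}.
E, F --> C applies; add {C} → now {C, D, E, F}.
C --> B applies; add {B} → now {B, C, D, E, F}.
No further FD applies.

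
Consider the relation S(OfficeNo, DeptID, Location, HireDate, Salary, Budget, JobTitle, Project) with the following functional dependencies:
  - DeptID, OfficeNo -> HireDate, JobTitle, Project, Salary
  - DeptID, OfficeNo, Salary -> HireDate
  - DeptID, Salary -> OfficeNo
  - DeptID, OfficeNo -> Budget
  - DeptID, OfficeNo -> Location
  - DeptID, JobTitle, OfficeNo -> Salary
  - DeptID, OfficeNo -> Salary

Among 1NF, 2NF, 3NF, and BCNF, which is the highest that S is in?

Candidate keys: {DeptID, OfficeNo}, {DeptID, Salary}. Prime attributes: {DeptID, OfficeNo, Salary}.
The left-hand side of every FD is a superkey, so BCNF is satisfied.

BCNF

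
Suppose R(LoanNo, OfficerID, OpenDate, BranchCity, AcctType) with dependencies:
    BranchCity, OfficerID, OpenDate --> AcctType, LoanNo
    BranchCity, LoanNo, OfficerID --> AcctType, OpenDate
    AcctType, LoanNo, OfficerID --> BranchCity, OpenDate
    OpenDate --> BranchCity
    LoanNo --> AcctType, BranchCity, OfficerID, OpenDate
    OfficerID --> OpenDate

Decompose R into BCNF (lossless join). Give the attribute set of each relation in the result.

{AcctType, LoanNo, OfficerID, OpenDate}; {BranchCity, OpenDate}

Candidate keys of the original relation: {LoanNo}, {OfficerID}.
In {AcctType, BranchCity, LoanNo, OfficerID, OpenDate}, {OpenDate} is not a superkey ({OpenDate}⁺ restricted to this set is {BranchCity, OpenDate}), so split on OpenDate --> BranchCity into {BranchCity, OpenDate} and {AcctType, LoanNo, OfficerID, OpenDate}.
{BranchCity, OpenDate} has no BCNF violation.
{AcctType, LoanNo, OfficerID, OpenDate} has no BCNF violation.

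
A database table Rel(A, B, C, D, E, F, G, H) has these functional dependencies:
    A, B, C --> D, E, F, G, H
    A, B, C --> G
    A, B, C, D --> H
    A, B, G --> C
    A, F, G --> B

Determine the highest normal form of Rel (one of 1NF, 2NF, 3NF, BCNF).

Candidate keys: {A, B, C}, {A, B, G}, {A, F, G}. Prime attributes: {A, B, C, F, G}.
Every FD has a superkey on the left, so the relation is in BCNF.

BCNF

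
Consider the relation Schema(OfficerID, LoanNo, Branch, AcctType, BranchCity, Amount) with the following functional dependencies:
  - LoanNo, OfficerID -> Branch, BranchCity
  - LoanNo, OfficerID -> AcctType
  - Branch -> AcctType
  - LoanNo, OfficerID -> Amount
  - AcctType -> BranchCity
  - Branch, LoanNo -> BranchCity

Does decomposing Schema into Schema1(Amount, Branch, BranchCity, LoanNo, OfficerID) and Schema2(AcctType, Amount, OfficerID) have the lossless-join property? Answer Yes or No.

No

Common attributes: {Amount, OfficerID}; their closure is {Amount, OfficerID}.
The closure covers neither Schema1 nor Schema2 entirely; the join is not lossless.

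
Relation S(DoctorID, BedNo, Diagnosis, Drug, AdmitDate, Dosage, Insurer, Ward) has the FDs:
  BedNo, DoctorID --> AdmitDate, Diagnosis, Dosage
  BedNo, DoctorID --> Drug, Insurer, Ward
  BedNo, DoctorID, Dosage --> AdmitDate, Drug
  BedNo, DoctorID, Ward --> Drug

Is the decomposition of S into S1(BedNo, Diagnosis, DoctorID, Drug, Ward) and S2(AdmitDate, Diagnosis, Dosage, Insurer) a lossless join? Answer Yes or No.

Common attributes: {Diagnosis}; their closure is {Diagnosis}.
S1 ⊄ {Diagnosis} and S2 ⊄ {Diagnosis}, so the split is lossy.

No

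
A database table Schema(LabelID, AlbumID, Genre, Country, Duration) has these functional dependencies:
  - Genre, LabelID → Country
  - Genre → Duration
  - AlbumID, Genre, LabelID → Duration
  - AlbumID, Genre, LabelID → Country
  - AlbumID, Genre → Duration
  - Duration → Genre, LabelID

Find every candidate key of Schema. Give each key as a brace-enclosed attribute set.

{AlbumID, Duration}, {AlbumID, Genre}

Attributes never on any right-hand side: {AlbumID} — every candidate key must contain it.
{AlbumID, Duration} is a candidate key since {AlbumID, Duration}⁺ = {AlbumID, Country, Duration, Genre, LabelID} covers every attribute.
{AlbumID, Genre} is a candidate key since {AlbumID, Genre}⁺ = {AlbumID, Country, Duration, Genre, LabelID} covers every attribute.
No proper subset of any of these is a key, and no other minimal superkey exists.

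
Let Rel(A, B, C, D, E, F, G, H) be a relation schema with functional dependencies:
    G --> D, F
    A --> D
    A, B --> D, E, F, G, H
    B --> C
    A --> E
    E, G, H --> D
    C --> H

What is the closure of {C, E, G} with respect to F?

{C, D, E, F, G, H}

Start with {C, E, G}.
G --> D, F applies; add {D, F} → now {C, D, E, F, G}.
C --> H applies; add {H} → now {C, D, E, F, G, H}.
No further FD applies.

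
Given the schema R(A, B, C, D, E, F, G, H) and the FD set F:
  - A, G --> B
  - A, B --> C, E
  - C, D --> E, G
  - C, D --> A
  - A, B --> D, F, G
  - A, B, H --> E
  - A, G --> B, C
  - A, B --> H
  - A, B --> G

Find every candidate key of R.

{A, B}, {A, G}, {C, D}

{A, B}⁺ = {A, B, C, D, E, F, G, H} — all of the relation — so {A, B} is a candidate key.
{A, G}⁺ = {A, B, C, D, E, F, G, H} — all of the relation — so {A, G} is a candidate key.
{C, D}⁺ = {A, B, C, D, E, F, G, H} — all of the relation — so {C, D} is a candidate key.
Any other superkey properly contains one of these, so there are no further candidate keys.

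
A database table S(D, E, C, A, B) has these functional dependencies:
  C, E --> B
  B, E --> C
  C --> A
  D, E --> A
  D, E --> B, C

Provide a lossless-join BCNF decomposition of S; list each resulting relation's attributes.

{A, C}; {B, C, E}; {C, D, E}

Candidate key of the original relation: {D, E}.
Within {A, B, C, D, E}: {C, E}⁺ ∩ {A, B, C, D, E} = {A, B, C, E}, not the whole set, so C, E --> A, B violates BCNF; decompose into {A, B, C, E} and {C, D, E}.
Within {A, B, C, E}: {C}⁺ ∩ {A, B, C, E} = {A, C}, not the whole set, so C --> A violates BCNF; decompose into {A, C} and {B, C, E}.
{A, C} is in BCNF.
{B, C, E} is in BCNF.
{C, D, E} is in BCNF.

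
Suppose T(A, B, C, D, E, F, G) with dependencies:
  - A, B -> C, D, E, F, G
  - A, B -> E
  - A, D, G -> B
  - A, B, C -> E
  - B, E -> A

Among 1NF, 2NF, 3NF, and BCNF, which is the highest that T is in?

BCNF

Candidate keys: {A, B}, {A, D, G}, {B, E}. Prime attributes: {A, B, D, E, G}.
Every FD has a superkey on the left, so the relation is in BCNF.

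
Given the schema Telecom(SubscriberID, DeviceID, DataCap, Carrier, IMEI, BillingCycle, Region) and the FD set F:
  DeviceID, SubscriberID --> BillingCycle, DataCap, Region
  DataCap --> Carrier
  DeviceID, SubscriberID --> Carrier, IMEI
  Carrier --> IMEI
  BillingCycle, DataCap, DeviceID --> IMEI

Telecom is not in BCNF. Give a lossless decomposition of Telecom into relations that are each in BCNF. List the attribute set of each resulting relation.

{BillingCycle, DataCap, DeviceID, Region, SubscriberID}; {Carrier, DataCap}; {Carrier, IMEI}

Candidate key of the original relation: {DeviceID, SubscriberID}.
{BillingCycle, Carrier, DataCap, DeviceID, IMEI, Region, SubscriberID}: {DataCap} determines {Carrier, DataCap, IMEI} here but is not a superkey — split on DataCap --> Carrier, IMEI, giving {Carrier, DataCap, IMEI} and {BillingCycle, DataCap, DeviceID, Region, SubscriberID}.
{Carrier, DataCap, IMEI}: {Carrier} determines {Carrier, IMEI} here but is not a superkey — split on Carrier --> IMEI, giving {Carrier, IMEI} and {Carrier, DataCap}.
{Carrier, IMEI} is in BCNF.
{Carrier, DataCap} is in BCNF.
{BillingCycle, DataCap, DeviceID, Region, SubscriberID} is in BCNF.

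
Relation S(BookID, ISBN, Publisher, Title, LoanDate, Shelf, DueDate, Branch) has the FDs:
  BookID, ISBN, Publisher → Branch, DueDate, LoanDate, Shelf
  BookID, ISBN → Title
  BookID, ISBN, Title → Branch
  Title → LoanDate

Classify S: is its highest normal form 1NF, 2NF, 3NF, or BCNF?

Candidate key: {BookID, ISBN, Publisher}. Prime attributes: {BookID, ISBN, Publisher}.
BookID, ISBN → Title: {BookID, ISBN}⁺ = {BookID, Branch, ISBN, LoanDate, Title}, which is not all of the attributes, so the left side is not a superkey — BCNF is violated.
BookID, ISBN → Title determines the non-prime attribute {Title} from a non-superkey — 3NF is violated.
The proper key subset {BookID, ISBN} of {BookID, ISBN, Publisher} determines non-prime {Branch, LoanDate, Title}, so the relation is not even in 2NF.

1NF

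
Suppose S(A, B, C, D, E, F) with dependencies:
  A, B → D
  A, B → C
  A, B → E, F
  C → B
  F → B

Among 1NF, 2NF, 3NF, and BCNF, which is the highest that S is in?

Candidate keys: {A, B}, {A, C}, {A, F}. Prime attributes: {A, B, C, F}.
C → B breaks BCNF: {C}⁺ = {B, C}, so {C} is not a superkey.
Its right-hand attributes {B} are all prime, as are those of every other non-superkey FD — the relation is in 3NF.

3NF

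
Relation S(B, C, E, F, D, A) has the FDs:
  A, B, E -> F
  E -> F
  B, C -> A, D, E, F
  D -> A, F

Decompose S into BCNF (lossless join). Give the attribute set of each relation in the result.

{A, B, E}; {A, D}; {B, C, D, E}; {E, F}

Candidate key of the original relation: {B, C}.
{A, B, C, D, E, F}: {A, B, E} determines {A, B, E, F} here but is not a superkey — split on A, B, E -> F, giving {A, B, E, F} and {A, B, C, D, E}.
{A, B, E, F}: {E} determines {E, F} here but is not a superkey — split on E -> F, giving {E, F} and {A, B, E}.
{E, F}: every determinant is a superkey — BCNF.
{A, B, E}: every determinant is a superkey — BCNF.
{A, B, C, D, E}: {D} determines {A, D} here but is not a superkey — split on D -> A, giving {A, D} and {B, C, D, E}.
{A, D}: every determinant is a superkey — BCNF.
{B, C, D, E}: every determinant is a superkey — BCNF.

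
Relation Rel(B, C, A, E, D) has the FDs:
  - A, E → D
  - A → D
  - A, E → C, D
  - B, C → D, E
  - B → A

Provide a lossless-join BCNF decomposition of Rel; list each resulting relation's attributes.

Candidate keys of the original relation: {B, C}, {B, E}.
In {A, B, C, D, E}, {A, E} is not a superkey ({A, E}⁺ restricted to this set is {A, C, D, E}), so split on A, E → C, D into {A, C, D, E} and {A, B, E}.
In {A, C, D, E}, {A} is not a superkey ({A}⁺ restricted to this set is {A, D}), so split on A → D into {A, D} and {A, C, E}.
{A, D}: every determinant is a superkey — BCNF.
{A, C, E}: every determinant is a superkey — BCNF.
In {A, B, E}, {B} is not a superkey ({B}⁺ restricted to this set is {A, B}), so split on B → A into {A, B} and {B, E}.
{A, B}: every determinant is a superkey — BCNF.
{B, E}: every determinant is a superkey — BCNF.

{A, B}; {A, C, E}; {A, D}; {B, E}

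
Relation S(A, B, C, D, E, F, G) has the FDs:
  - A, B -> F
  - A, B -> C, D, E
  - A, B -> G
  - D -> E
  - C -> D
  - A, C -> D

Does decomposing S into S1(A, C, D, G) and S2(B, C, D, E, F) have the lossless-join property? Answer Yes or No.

No

S1 ∩ S2 = {C, D}; its closure under F is {C, D, E}.
Neither S1 nor S2 is contained in that closure, so the decomposition is lossy.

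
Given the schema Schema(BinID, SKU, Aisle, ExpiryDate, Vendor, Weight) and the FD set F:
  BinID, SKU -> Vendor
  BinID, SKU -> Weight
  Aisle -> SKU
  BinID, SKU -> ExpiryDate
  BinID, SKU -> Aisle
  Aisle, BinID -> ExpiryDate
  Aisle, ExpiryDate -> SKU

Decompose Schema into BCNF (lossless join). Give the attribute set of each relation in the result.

{Aisle, BinID, ExpiryDate, Vendor, Weight}; {Aisle, SKU}

Candidate keys of the original relation: {Aisle, BinID}, {BinID, SKU}.
In {Aisle, BinID, ExpiryDate, SKU, Vendor, Weight}, {Aisle} is not a superkey ({Aisle}⁺ restricted to this set is {Aisle, SKU}), so split on Aisle -> SKU into {Aisle, SKU} and {Aisle, BinID, ExpiryDate, Vendor, Weight}.
{Aisle, SKU} has no BCNF violation.
{Aisle, BinID, ExpiryDate, Vendor, Weight} has no BCNF violation.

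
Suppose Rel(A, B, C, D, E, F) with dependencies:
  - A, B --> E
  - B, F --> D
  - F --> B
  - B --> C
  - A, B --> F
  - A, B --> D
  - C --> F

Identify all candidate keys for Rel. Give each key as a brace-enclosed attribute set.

{A, B}, {A, C}, {A, F}

No FD produces {A}, so it must be in every candidate key.
{A, B} is a candidate key since {A, B}⁺ = {A, B, C, D, E, F} covers every attribute.
{A, C} is a candidate key since {A, C}⁺ = {A, B, C, D, E, F} covers every attribute.
{A, F} is a candidate key since {A, F}⁺ = {A, B, C, D, E, F} covers every attribute.
Any other superkey properly contains one of these, so there are no further candidate keys.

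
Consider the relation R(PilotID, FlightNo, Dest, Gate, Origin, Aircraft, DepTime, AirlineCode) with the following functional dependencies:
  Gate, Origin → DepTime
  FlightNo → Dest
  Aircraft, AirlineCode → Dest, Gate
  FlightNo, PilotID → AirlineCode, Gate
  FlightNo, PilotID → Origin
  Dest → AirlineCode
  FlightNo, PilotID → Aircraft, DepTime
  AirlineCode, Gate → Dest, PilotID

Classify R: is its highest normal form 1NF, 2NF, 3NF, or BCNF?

1NF

Candidate keys: {Aircraft, FlightNo}, {FlightNo, Gate}, {FlightNo, PilotID}. Prime attributes: {Aircraft, FlightNo, Gate, PilotID}.
Gate, Origin → DepTime breaks BCNF: {Gate, Origin}⁺ = {DepTime, Gate, Origin}, so {Gate, Origin} is not a superkey.
Gate, Origin → DepTime has non-prime {DepTime} on the right and a non-superkey on the left, so 3NF fails.
{FlightNo} is a proper subset of the key {Aircraft, FlightNo}, and {FlightNo}⁺ contains the non-prime attributes {AirlineCode, Dest} — a partial dependency, so 2NF is violated.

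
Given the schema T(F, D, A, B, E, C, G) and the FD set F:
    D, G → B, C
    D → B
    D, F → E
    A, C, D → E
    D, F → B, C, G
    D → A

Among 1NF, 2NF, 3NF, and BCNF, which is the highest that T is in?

Candidate key: {D, F}. Prime attributes: {D, F}.
For D, G → B, C we have {D, G}⁺ = {A, B, C, D, E, G}; {D, G} is not a superkey, so BCNF fails.
D, G → B, C determines the non-prime attributes {B, C} from a non-superkey — 3NF is violated.
{D} is a proper subset of the key {D, F}, and {D}⁺ contains the non-prime attributes {A, B} — a partial dependency, so 2NF is violated.

1NF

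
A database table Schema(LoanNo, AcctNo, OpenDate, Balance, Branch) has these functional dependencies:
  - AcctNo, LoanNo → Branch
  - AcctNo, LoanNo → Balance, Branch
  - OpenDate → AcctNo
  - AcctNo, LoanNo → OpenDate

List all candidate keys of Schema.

{LoanNo} never appears on the right of any FD, so every key must include it.
Closure of {AcctNo, LoanNo} is {AcctNo, Balance, Branch, LoanNo, OpenDate}, the whole schema; {AcctNo, LoanNo} is a candidate key.
Closure of {LoanNo, OpenDate} is {AcctNo, Balance, Branch, LoanNo, OpenDate}, the whole schema; {LoanNo, OpenDate} is a candidate key.
Any other superkey properly contains one of these, so there are no further candidate keys.

{AcctNo, LoanNo}, {LoanNo, OpenDate}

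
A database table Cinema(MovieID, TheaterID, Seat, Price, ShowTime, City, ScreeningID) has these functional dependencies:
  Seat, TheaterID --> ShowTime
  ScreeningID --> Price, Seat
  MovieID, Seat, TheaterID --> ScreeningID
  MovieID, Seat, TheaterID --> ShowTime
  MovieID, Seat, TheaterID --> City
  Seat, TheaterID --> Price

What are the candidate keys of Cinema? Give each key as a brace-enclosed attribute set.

{MovieID, ScreeningID, TheaterID}, {MovieID, Seat, TheaterID}

Attributes never on any right-hand side: {MovieID, TheaterID} — every candidate key must contain all of them.
{MovieID, ScreeningID, TheaterID} is a candidate key since {MovieID, ScreeningID, TheaterID}⁺ = {City, MovieID, Price, ScreeningID, Seat, ShowTime, TheaterID} covers every attribute.
{MovieID, Seat, TheaterID} is a candidate key since {MovieID, Seat, TheaterID}⁺ = {City, MovieID, Price, ScreeningID, Seat, ShowTime, TheaterID} covers every attribute.
No proper subset of any of these is a key, and no other minimal superkey exists.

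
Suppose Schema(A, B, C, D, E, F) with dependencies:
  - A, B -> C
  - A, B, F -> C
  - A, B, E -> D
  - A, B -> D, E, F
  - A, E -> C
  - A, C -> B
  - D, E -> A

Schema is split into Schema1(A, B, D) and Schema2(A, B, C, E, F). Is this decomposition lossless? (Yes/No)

The shared attributes are {A, B} and {A, B}⁺ = {A, B, C, D, E, F}.
Since Schema1 ⊆ {A, B, C, D, E, F}, the intersection is a superkey of Schema1; the decomposition is lossless.

Yes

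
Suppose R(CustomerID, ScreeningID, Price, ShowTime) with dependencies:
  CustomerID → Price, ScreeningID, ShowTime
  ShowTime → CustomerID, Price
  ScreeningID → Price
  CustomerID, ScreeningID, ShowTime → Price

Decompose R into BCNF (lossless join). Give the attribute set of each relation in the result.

Candidate keys of the original relation: {CustomerID}, {ShowTime}.
{CustomerID, Price, ScreeningID, ShowTime}: {ScreeningID} determines {Price, ScreeningID} here but is not a superkey — split on ScreeningID → Price, giving {Price, ScreeningID} and {CustomerID, ScreeningID, ShowTime}.
{Price, ScreeningID} is in BCNF.
{CustomerID, ScreeningID, ShowTime} is in BCNF.

{CustomerID, ScreeningID, ShowTime}; {Price, ScreeningID}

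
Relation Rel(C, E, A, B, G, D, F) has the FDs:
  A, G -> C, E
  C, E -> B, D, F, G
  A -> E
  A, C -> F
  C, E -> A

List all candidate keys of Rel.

{A, C}, {A, G}, {C, E}

Closure of {A, C} is {A, B, C, D, E, F, G}, the whole schema; {A, C} is a candidate key.
Closure of {A, G} is {A, B, C, D, E, F, G}, the whole schema; {A, G} is a candidate key.
Closure of {C, E} is {A, B, C, D, E, F, G}, the whole schema; {C, E} is a candidate key.
Any other superkey properly contains one of these, so there are no further candidate keys.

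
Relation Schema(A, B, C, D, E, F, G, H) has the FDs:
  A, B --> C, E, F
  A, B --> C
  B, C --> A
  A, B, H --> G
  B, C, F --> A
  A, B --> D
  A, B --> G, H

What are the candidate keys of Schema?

{A, B}, {B, C}

{B} never appears on the right of any FD, so every key must include it.
{A, B} is a candidate key since {A, B}⁺ = {A, B, C, D, E, F, G, H} covers every attribute.
{B, C} is a candidate key since {B, C}⁺ = {A, B, C, D, E, F, G, H} covers every attribute.
These are minimal and exhaustive — every other superkey contains one of them.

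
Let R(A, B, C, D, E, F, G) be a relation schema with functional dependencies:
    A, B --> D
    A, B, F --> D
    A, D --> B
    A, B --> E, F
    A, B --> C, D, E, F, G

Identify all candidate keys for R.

No FD produces {A}, so it must be in every candidate key.
Closure of {A, B} is {A, B, C, D, E, F, G}, the whole schema; {A, B} is a candidate key.
Closure of {A, D} is {A, B, C, D, E, F, G}, the whole schema; {A, D} is a candidate key.
These are minimal and exhaustive — every other superkey contains one of them.

{A, B}, {A, D}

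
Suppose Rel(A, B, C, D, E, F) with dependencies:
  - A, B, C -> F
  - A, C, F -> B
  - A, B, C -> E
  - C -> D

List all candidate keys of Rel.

{A, B, C}, {A, C, F}

No FD produces {A, C}, so they must be in every candidate key.
{A, B, C}⁺ = {A, B, C, D, E, F} — all of the relation — so {A, B, C} is a candidate key.
{A, C, F}⁺ = {A, B, C, D, E, F} — all of the relation — so {A, C, F} is a candidate key.
These are minimal and exhaustive — every other superkey contains one of them.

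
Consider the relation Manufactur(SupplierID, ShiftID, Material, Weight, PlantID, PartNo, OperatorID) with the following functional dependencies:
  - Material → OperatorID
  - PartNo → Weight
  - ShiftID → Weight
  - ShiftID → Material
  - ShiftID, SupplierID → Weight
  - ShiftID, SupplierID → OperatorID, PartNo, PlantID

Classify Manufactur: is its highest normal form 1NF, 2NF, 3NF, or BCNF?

Candidate key: {ShiftID, SupplierID}. Prime attributes: {ShiftID, SupplierID}.
Material → OperatorID: {Material}⁺ = {Material, OperatorID}, which is not all of the attributes, so the left side is not a superkey — BCNF is violated.
Because {OperatorID} is non-prime and the left side of Material → OperatorID is not a superkey, the relation is not in 3NF.
Since {ShiftID} ⊂ {ShiftID, SupplierID} and {ShiftID}⁺ ⊇ {Material, OperatorID, Weight} with {Material, OperatorID, Weight} non-prime, there is a partial dependency; 2NF fails.

1NF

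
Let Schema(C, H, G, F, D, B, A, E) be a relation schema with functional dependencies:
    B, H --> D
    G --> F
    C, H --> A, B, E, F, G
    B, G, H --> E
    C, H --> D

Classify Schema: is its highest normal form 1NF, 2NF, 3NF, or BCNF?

Candidate key: {C, H}. Prime attributes: {C, H}.
B, H --> D: {B, H}⁺ = {B, D, H}, which is not all of the attributes, so the left side is not a superkey — BCNF is violated.
Because {D} is non-prime and the left side of B, H --> D is not a superkey, the relation is not in 3NF.
No proper subset of a key has a non-prime attribute in its closure, so there is no partial dependency; 2NF holds.

2NF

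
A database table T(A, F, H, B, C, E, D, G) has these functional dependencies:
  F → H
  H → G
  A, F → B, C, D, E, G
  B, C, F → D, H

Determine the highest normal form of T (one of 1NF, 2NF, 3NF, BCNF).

1NF

Candidate key: {A, F}. Prime attributes: {A, F}.
For F → H we have {F}⁺ = {F, G, H}; {F} is not a superkey, so BCNF fails.
Because {H} is non-prime and the left side of F → H is not a superkey, the relation is not in 3NF.
{F} is a proper subset of the key {A, F}, and {F}⁺ contains the non-prime attributes {G, H} — a partial dependency, so 2NF is violated.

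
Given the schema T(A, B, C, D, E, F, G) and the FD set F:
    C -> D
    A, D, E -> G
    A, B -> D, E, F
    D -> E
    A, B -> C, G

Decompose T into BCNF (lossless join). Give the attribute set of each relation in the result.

{A, B, C, F}; {A, C, G}; {C, D}; {D, E}

Candidate key of the original relation: {A, B}.
{A, B, C, D, E, F, G}: {C} determines {C, D, E} here but is not a superkey — split on C -> D, E, giving {C, D, E} and {A, B, C, F, G}.
{C, D, E}: {D} determines {D, E} here but is not a superkey — split on D -> E, giving {D, E} and {C, D}.
{D, E} has no BCNF violation.
{C, D} has no BCNF violation.
{A, B, C, F, G}: {A, C} determines {A, C, G} here but is not a superkey — split on A, C -> G, giving {A, C, G} and {A, B, C, F}.
{A, C, G} has no BCNF violation.
{A, B, C, F} has no BCNF violation.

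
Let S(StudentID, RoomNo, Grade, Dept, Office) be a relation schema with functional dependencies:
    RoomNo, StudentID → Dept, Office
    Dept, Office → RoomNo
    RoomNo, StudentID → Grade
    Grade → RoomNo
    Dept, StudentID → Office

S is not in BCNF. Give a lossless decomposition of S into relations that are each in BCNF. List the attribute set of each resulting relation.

{Dept, Grade, Office, StudentID}; {Dept, Office, RoomNo}

Candidate keys of the original relation: {Dept, StudentID}, {Grade, StudentID}, {RoomNo, StudentID}.
In {Dept, Grade, Office, RoomNo, StudentID}, {Dept, Office} is not a superkey ({Dept, Office}⁺ restricted to this set is {Dept, Office, RoomNo}), so split on Dept, Office → RoomNo into {Dept, Office, RoomNo} and {Dept, Grade, Office, StudentID}.
{Dept, Office, RoomNo} has no BCNF violation.
{Dept, Grade, Office, StudentID} has no BCNF violation.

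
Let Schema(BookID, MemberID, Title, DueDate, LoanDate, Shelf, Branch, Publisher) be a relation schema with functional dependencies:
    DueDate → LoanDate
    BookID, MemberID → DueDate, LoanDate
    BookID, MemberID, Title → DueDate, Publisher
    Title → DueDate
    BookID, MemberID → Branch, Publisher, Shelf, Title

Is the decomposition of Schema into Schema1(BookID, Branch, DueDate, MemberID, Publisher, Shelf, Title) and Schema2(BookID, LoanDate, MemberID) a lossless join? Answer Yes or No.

Common attributes: {BookID, MemberID}; their closure is {BookID, Branch, DueDate, LoanDate, MemberID, Publisher, Shelf, Title}.
Since Schema1 ⊆ {BookID, Branch, DueDate, LoanDate, MemberID, Publisher, Shelf, Title}, the intersection is a superkey of Schema1; the decomposition is lossless.

Yes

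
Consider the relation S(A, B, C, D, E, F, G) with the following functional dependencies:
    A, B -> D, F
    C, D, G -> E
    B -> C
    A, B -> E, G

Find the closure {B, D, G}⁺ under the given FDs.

Start with {B, D, G}.
B -> C applies; add {C} → now {B, C, D, G}.
C, D, G -> E applies; add {E} → now {B, C, D, E, G}.
No further FD applies.

{B, C, D, E, G}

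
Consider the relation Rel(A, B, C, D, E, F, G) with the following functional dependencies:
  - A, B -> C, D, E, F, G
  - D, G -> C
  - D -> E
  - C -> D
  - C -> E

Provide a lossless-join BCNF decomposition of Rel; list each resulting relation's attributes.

{A, B, D, F, G}; {C, D}; {C, G}; {D, E}

Candidate key of the original relation: {A, B}.
In {A, B, C, D, E, F, G}, {D, G} is not a superkey ({D, G}⁺ restricted to this set is {C, D, E, G}), so split on D, G -> C, E into {C, D, E, G} and {A, B, D, F, G}.
In {C, D, E, G}, {D} is not a superkey ({D}⁺ restricted to this set is {D, E}), so split on D -> E into {D, E} and {C, D, G}.
{D, E}: every determinant is a superkey — BCNF.
In {C, D, G}, {C} is not a superkey ({C}⁺ restricted to this set is {C, D}), so split on C -> D into {C, D} and {C, G}.
{C, D}: every determinant is a superkey — BCNF.
{C, G}: every determinant is a superkey — BCNF.
{A, B, D, F, G}: every determinant is a superkey — BCNF.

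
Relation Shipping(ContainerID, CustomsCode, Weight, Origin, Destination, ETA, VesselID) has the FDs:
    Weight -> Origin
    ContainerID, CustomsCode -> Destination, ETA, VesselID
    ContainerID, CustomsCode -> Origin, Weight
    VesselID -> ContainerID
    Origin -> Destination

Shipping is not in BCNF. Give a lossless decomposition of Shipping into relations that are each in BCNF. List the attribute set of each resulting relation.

Candidate keys of the original relation: {ContainerID, CustomsCode}, {CustomsCode, VesselID}.
Within {ContainerID, CustomsCode, Destination, ETA, Origin, VesselID, Weight}: {Weight}⁺ ∩ {ContainerID, CustomsCode, Destination, ETA, Origin, VesselID, Weight} = {Destination, Origin, Weight}, not the whole set, so Weight -> Destination, Origin violates BCNF; decompose into {Destination, Origin, Weight} and {ContainerID, CustomsCode, ETA, VesselID, Weight}.
Within {Destination, Origin, Weight}: {Origin}⁺ ∩ {Destination, Origin, Weight} = {Destination, Origin}, not the whole set, so Origin -> Destination violates BCNF; decompose into {Destination, Origin} and {Origin, Weight}.
{Destination, Origin} is in BCNF.
{Origin, Weight} is in BCNF.
Within {ContainerID, CustomsCode, ETA, VesselID, Weight}: {VesselID}⁺ ∩ {ContainerID, CustomsCode, ETA, VesselID, Weight} = {ContainerID, VesselID}, not the whole set, so VesselID -> ContainerID violates BCNF; decompose into {ContainerID, VesselID} and {CustomsCode, ETA, VesselID, Weight}.
{ContainerID, VesselID} is in BCNF.
{CustomsCode, ETA, VesselID, Weight} is in BCNF.

{ContainerID, VesselID}; {CustomsCode, ETA, VesselID, Weight}; {Destination, Origin}; {Origin, Weight}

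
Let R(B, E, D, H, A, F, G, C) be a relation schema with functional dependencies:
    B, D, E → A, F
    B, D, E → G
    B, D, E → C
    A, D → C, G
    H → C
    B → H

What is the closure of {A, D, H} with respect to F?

Start with {A, D, H}.
A, D → C, G applies; add {C, G} → now {A, C, D, G, H}.
No further FD applies.

{A, C, D, G, H}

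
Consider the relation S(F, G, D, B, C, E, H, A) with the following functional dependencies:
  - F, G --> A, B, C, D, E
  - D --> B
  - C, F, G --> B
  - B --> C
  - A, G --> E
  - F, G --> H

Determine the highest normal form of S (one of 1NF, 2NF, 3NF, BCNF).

Candidate key: {F, G}. Prime attributes: {F, G}.
For D --> B we have {D}⁺ = {B, C, D}; {D} is not a superkey, so BCNF fails.
D --> B has non-prime {B} on the right and a non-superkey on the left, so 3NF fails.
No non-prime attribute depends on a proper subset of any candidate key, so 2NF holds.

2NF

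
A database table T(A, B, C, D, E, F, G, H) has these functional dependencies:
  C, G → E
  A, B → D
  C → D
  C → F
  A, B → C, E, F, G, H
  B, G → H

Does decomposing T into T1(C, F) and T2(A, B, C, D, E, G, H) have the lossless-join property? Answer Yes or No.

Yes

T1 ∩ T2 = {C}; its closure under F is {C, D, F}.
Since T1 ⊆ {C, D, F}, the intersection is a superkey of T1; the decomposition is lossless.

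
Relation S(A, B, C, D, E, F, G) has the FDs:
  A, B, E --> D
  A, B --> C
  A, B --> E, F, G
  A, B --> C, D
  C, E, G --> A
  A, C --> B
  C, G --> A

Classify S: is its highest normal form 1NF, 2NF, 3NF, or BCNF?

Candidate keys: {A, B}, {A, C}, {C, G}. Prime attributes: {A, B, C, G}.
The left-hand side of every FD is a superkey, so BCNF is satisfied.

BCNF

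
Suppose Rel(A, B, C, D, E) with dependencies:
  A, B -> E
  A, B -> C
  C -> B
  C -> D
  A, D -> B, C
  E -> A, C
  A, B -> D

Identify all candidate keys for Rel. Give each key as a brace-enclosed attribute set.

{A, B}, {A, C}, {A, D}, {E}

Closure of {E} is {A, B, C, D, E}, the whole schema; {E} is a candidate key.
Closure of {A, B} is {A, B, C, D, E}, the whole schema; {A, B} is a candidate key.
Closure of {A, C} is {A, B, C, D, E}, the whole schema; {A, C} is a candidate key.
Closure of {A, D} is {A, B, C, D, E}, the whole schema; {A, D} is a candidate key.
Any other superkey properly contains one of these, so there are no further candidate keys.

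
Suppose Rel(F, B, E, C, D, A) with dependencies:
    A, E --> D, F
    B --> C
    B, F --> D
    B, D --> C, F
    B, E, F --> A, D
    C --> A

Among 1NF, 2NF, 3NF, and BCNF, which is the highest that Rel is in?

Candidate key: {B, E}. Prime attributes: {B, E}.
For A, E --> D, F we have {A, E}⁺ = {A, D, E, F}; {A, E} is not a superkey, so BCNF fails.
A, E --> D, F has non-prime {D, F} on the right and a non-superkey on the left, so 3NF fails.
{B} is a proper subset of the key {B, E}, and {B}⁺ contains the non-prime attributes {A, C} — a partial dependency, so 2NF is violated.

1NF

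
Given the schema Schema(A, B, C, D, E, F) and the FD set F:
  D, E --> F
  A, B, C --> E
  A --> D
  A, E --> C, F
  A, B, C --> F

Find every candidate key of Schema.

{A, B, C}, {A, B, E}

{A, B} never appear on the right of any FD, so every key must include all of them.
{A, B, C}⁺ = {A, B, C, D, E, F} — all of the relation — so {A, B, C} is a candidate key.
{A, B, E}⁺ = {A, B, C, D, E, F} — all of the relation — so {A, B, E} is a candidate key.
Any other superkey properly contains one of these, so there are no further candidate keys.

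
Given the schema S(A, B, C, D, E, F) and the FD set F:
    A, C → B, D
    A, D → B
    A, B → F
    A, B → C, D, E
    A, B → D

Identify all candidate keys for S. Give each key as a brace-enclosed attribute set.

{A, B}, {A, C}, {A, D}

Attributes never on any right-hand side: {A} — every candidate key must contain it.
{A, B}⁺ = {A, B, C, D, E, F} — all of the relation — so {A, B} is a candidate key.
{A, C}⁺ = {A, B, C, D, E, F} — all of the relation — so {A, C} is a candidate key.
{A, D}⁺ = {A, B, C, D, E, F} — all of the relation — so {A, D} is a candidate key.
No proper subset of any of these is a key, and no other minimal superkey exists.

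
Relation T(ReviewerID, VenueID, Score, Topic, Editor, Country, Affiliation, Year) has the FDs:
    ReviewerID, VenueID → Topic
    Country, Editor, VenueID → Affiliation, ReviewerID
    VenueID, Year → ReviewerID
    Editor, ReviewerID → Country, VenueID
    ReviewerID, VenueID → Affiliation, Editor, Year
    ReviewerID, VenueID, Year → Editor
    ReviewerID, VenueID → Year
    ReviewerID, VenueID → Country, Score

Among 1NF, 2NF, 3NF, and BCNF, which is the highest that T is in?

BCNF

Candidate keys: {Country, Editor, VenueID}, {Editor, ReviewerID}, {ReviewerID, VenueID}, {VenueID, Year}. Prime attributes: {Country, Editor, ReviewerID, VenueID, Year}.
Each dependency's left side is a superkey — BCNF holds.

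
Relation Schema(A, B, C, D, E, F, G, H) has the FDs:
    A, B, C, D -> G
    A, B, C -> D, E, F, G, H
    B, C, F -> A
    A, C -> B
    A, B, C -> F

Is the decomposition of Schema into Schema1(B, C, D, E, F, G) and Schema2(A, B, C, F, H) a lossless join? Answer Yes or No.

Yes

Common attributes: {B, C, F}; their closure is {A, B, C, D, E, F, G, H}.
This includes all of Schema1, so the common attributes are a superkey of Schema1 — the join is lossless.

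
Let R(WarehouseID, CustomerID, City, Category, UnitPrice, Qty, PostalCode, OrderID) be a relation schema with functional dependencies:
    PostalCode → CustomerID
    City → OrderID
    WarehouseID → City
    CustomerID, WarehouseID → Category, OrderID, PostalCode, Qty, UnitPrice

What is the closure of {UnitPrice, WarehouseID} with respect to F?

Start with {UnitPrice, WarehouseID}.
WarehouseID → City applies; add {City} → now {City, UnitPrice, WarehouseID}.
City → OrderID applies; add {OrderID} → now {City, OrderID, UnitPrice, WarehouseID}.
No further FD applies.

{City, OrderID, UnitPrice, WarehouseID}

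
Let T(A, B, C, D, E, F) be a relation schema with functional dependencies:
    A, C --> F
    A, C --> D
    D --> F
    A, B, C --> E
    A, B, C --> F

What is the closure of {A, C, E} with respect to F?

Start with {A, C, E}.
A, C --> F applies; add {F} → now {A, C, E, F}.
A, C --> D applies; add {D} → now {A, C, D, E, F}.
No further FD applies.

{A, C, D, E, F}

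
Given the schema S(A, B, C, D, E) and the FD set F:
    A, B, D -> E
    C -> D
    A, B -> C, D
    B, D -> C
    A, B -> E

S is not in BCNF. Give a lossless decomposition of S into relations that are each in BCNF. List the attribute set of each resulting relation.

Candidate key of the original relation: {A, B}.
Within {A, B, C, D, E}: {C}⁺ ∩ {A, B, C, D, E} = {C, D}, not the whole set, so C -> D violates BCNF; decompose into {C, D} and {A, B, C, E}.
{C, D} is in BCNF.
{A, B, C, E} is in BCNF.

{A, B, C, E}; {C, D}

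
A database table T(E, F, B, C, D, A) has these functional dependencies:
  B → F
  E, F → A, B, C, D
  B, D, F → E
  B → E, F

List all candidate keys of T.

{B}, {E, F}

{B} is a candidate key since {B}⁺ = {A, B, C, D, E, F} covers every attribute.
{E, F} is a candidate key since {E, F}⁺ = {A, B, C, D, E, F} covers every attribute.
Any other superkey properly contains one of these, so there are no further candidate keys.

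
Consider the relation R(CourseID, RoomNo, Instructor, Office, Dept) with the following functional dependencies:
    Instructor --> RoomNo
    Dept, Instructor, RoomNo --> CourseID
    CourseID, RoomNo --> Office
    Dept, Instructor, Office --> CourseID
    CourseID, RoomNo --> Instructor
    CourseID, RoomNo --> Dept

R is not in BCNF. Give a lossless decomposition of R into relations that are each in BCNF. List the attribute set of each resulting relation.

{CourseID, Dept, Instructor, Office}; {Instructor, RoomNo}

Candidate keys of the original relation: {CourseID, Instructor}, {CourseID, RoomNo}, {Dept, Instructor}.
{CourseID, Dept, Instructor, Office, RoomNo}: {Instructor} determines {Instructor, RoomNo} here but is not a superkey — split on Instructor --> RoomNo, giving {Instructor, RoomNo} and {CourseID, Dept, Instructor, Office}.
{Instructor, RoomNo}: every determinant is a superkey — BCNF.
{CourseID, Dept, Instructor, Office}: every determinant is a superkey — BCNF.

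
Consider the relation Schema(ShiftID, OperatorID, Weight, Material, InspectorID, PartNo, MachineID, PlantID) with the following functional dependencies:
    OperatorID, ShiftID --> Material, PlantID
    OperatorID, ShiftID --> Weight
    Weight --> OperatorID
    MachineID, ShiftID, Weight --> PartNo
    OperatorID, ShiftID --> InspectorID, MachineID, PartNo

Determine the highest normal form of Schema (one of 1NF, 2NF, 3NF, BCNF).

Candidate keys: {OperatorID, ShiftID}, {ShiftID, Weight}. Prime attributes: {OperatorID, ShiftID, Weight}.
Weight --> OperatorID: {Weight}⁺ = {OperatorID, Weight}, which is not all of the attributes, so the left side is not a superkey — BCNF is violated.
Its right-hand attributes {OperatorID} are all prime, as are those of every other non-superkey FD — the relation is in 3NF.

3NF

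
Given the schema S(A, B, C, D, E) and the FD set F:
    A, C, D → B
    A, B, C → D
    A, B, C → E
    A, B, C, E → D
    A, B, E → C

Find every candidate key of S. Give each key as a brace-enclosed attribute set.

{A, B, C}, {A, B, E}, {A, C, D}

{A} never appears on the right of any FD, so every key must include it.
{A, B, C} is a candidate key since {A, B, C}⁺ = {A, B, C, D, E} covers every attribute.
{A, B, E} is a candidate key since {A, B, E}⁺ = {A, B, C, D, E} covers every attribute.
{A, C, D} is a candidate key since {A, C, D}⁺ = {A, B, C, D, E} covers every attribute.
No proper subset of any of these is a key, and no other minimal superkey exists.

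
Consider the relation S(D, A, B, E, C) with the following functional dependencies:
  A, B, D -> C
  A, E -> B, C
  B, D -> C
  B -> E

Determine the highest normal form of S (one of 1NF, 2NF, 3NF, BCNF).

Candidate keys: {A, B, D}, {A, D, E}. Prime attributes: {A, B, D, E}.
A, E -> B, C: {A, E}⁺ = {A, B, C, E}, which is not all of the attributes, so the left side is not a superkey — BCNF is violated.
A, E -> B, C determines the non-prime attribute {C} from a non-superkey — 3NF is violated.
{A, B} is a proper subset of the key {A, B, D}, and {A, B}⁺ contains the non-prime attribute {C} — a partial dependency, so 2NF is violated.

1NF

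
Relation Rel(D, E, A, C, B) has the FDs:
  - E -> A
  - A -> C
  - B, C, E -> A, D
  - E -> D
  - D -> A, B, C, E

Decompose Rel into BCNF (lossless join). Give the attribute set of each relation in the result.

{A, B, D, E}; {A, C}

Candidate keys of the original relation: {D}, {E}.
{A, B, C, D, E}: {A} determines {A, C} here but is not a superkey — split on A -> C, giving {A, C} and {A, B, D, E}.
{A, C} is in BCNF.
{A, B, D, E} is in BCNF.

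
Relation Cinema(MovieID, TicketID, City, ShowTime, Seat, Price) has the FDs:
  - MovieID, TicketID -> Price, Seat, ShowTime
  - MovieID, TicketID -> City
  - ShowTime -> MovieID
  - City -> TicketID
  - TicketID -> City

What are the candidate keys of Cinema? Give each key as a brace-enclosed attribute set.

{City, MovieID}, {City, ShowTime}, {MovieID, TicketID}, {ShowTime, TicketID}

Closure of {City, MovieID} is {City, MovieID, Price, Seat, ShowTime, TicketID}, the whole schema; {City, MovieID} is a candidate key.
Closure of {City, ShowTime} is {City, MovieID, Price, Seat, ShowTime, TicketID}, the whole schema; {City, ShowTime} is a candidate key.
Closure of {MovieID, TicketID} is {City, MovieID, Price, Seat, ShowTime, TicketID}, the whole schema; {MovieID, TicketID} is a candidate key.
Closure of {ShowTime, TicketID} is {City, MovieID, Price, Seat, ShowTime, TicketID}, the whole schema; {ShowTime, TicketID} is a candidate key.
No proper subset of any of these is a key, and no other minimal superkey exists.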